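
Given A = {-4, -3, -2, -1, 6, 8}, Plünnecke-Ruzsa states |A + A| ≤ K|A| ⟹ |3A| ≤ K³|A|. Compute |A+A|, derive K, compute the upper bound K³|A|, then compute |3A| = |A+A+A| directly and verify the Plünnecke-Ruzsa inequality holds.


|A| = 6.
Step 1: Compute A + A by enumerating all 36 pairs.
A + A = {-8, -7, -6, -5, -4, -3, -2, 2, 3, 4, 5, 6, 7, 12, 14, 16}, so |A + A| = 16.
Step 2: Doubling constant K = |A + A|/|A| = 16/6 = 16/6 ≈ 2.6667.
Step 3: Plünnecke-Ruzsa gives |3A| ≤ K³·|A| = (2.6667)³ · 6 ≈ 113.7778.
Step 4: Compute 3A = A + A + A directly by enumerating all triples (a,b,c) ∈ A³; |3A| = 31.
Step 5: Check 31 ≤ 113.7778? Yes ✓.

K = 16/6, Plünnecke-Ruzsa bound K³|A| ≈ 113.7778, |3A| = 31, inequality holds.


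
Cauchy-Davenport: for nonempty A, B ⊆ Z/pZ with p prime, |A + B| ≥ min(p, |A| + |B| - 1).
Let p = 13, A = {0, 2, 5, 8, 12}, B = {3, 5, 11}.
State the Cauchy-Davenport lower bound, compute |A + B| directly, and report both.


Cauchy-Davenport: |A + B| ≥ min(p, |A| + |B| - 1) for A, B nonempty in Z/pZ.
|A| = 5, |B| = 3, p = 13.
CD lower bound = min(13, 5 + 3 - 1) = min(13, 7) = 7.
Compute A + B mod 13 directly:
a = 0: 0+3=3, 0+5=5, 0+11=11
a = 2: 2+3=5, 2+5=7, 2+11=0
a = 5: 5+3=8, 5+5=10, 5+11=3
a = 8: 8+3=11, 8+5=0, 8+11=6
a = 12: 12+3=2, 12+5=4, 12+11=10
A + B = {0, 2, 3, 4, 5, 6, 7, 8, 10, 11}, so |A + B| = 10.
Verify: 10 ≥ 7? Yes ✓.

CD lower bound = 7, actual |A + B| = 10.


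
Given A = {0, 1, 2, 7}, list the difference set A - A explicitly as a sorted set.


A - A = {a - a' : a, a' ∈ A}.
Compute a - a' for each ordered pair (a, a'):
a = 0: 0-0=0, 0-1=-1, 0-2=-2, 0-7=-7
a = 1: 1-0=1, 1-1=0, 1-2=-1, 1-7=-6
a = 2: 2-0=2, 2-1=1, 2-2=0, 2-7=-5
a = 7: 7-0=7, 7-1=6, 7-2=5, 7-7=0
Collecting distinct values (and noting 0 appears from a-a):
A - A = {-7, -6, -5, -2, -1, 0, 1, 2, 5, 6, 7}
|A - A| = 11

A - A = {-7, -6, -5, -2, -1, 0, 1, 2, 5, 6, 7}


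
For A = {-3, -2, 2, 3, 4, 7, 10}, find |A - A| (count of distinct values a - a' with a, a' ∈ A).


A - A = {a - a' : a, a' ∈ A}; |A| = 7.
Bounds: 2|A|-1 ≤ |A - A| ≤ |A|² - |A| + 1, i.e. 13 ≤ |A - A| ≤ 43.
Note: 0 ∈ A - A always (from a - a). The set is symmetric: if d ∈ A - A then -d ∈ A - A.
Enumerate nonzero differences d = a - a' with a > a' (then include -d):
Positive differences: {1, 2, 3, 4, 5, 6, 7, 8, 9, 10, 12, 13}
Full difference set: {0} ∪ (positive diffs) ∪ (negative diffs).
|A - A| = 1 + 2·12 = 25 (matches direct enumeration: 25).

|A - A| = 25


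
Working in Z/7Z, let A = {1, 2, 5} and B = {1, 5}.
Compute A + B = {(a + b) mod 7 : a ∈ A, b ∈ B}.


Work in Z/7Z: reduce every sum a + b modulo 7.
Enumerate all 6 pairs:
a = 1: 1+1=2, 1+5=6
a = 2: 2+1=3, 2+5=0
a = 5: 5+1=6, 5+5=3
Distinct residues collected: {0, 2, 3, 6}
|A + B| = 4 (out of 7 total residues).

A + B = {0, 2, 3, 6}


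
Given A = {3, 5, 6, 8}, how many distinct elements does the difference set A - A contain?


A - A = {a - a' : a, a' ∈ A}; |A| = 4.
Bounds: 2|A|-1 ≤ |A - A| ≤ |A|² - |A| + 1, i.e. 7 ≤ |A - A| ≤ 13.
Note: 0 ∈ A - A always (from a - a). The set is symmetric: if d ∈ A - A then -d ∈ A - A.
Enumerate nonzero differences d = a - a' with a > a' (then include -d):
Positive differences: {1, 2, 3, 5}
Full difference set: {0} ∪ (positive diffs) ∪ (negative diffs).
|A - A| = 1 + 2·4 = 9 (matches direct enumeration: 9).

|A - A| = 9


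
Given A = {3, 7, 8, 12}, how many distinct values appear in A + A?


A + A = {a + a' : a, a' ∈ A}; |A| = 4.
General bounds: 2|A| - 1 ≤ |A + A| ≤ |A|(|A|+1)/2, i.e. 7 ≤ |A + A| ≤ 10.
Lower bound 2|A|-1 is attained iff A is an arithmetic progression.
Enumerate sums a + a' for a ≤ a' (symmetric, so this suffices):
a = 3: 3+3=6, 3+7=10, 3+8=11, 3+12=15
a = 7: 7+7=14, 7+8=15, 7+12=19
a = 8: 8+8=16, 8+12=20
a = 12: 12+12=24
Distinct sums: {6, 10, 11, 14, 15, 16, 19, 20, 24}
|A + A| = 9

|A + A| = 9


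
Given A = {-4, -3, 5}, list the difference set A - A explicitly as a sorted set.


A - A = {a - a' : a, a' ∈ A}.
Compute a - a' for each ordered pair (a, a'):
a = -4: -4--4=0, -4--3=-1, -4-5=-9
a = -3: -3--4=1, -3--3=0, -3-5=-8
a = 5: 5--4=9, 5--3=8, 5-5=0
Collecting distinct values (and noting 0 appears from a-a):
A - A = {-9, -8, -1, 0, 1, 8, 9}
|A - A| = 7

A - A = {-9, -8, -1, 0, 1, 8, 9}


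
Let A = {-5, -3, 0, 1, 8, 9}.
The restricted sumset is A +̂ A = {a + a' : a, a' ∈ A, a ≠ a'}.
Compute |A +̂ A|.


Restricted sumset: A +̂ A = {a + a' : a ∈ A, a' ∈ A, a ≠ a'}.
Equivalently, take A + A and drop any sum 2a that is achievable ONLY as a + a for a ∈ A (i.e. sums representable only with equal summands).
Enumerate pairs (a, a') with a < a' (symmetric, so each unordered pair gives one sum; this covers all a ≠ a'):
  -5 + -3 = -8
  -5 + 0 = -5
  -5 + 1 = -4
  -5 + 8 = 3
  -5 + 9 = 4
  -3 + 0 = -3
  -3 + 1 = -2
  -3 + 8 = 5
  -3 + 9 = 6
  0 + 1 = 1
  0 + 8 = 8
  0 + 9 = 9
  1 + 8 = 9
  1 + 9 = 10
  8 + 9 = 17
Collected distinct sums: {-8, -5, -4, -3, -2, 1, 3, 4, 5, 6, 8, 9, 10, 17}
|A +̂ A| = 14
(Reference bound: |A +̂ A| ≥ 2|A| - 3 for |A| ≥ 2, with |A| = 6 giving ≥ 9.)

|A +̂ A| = 14


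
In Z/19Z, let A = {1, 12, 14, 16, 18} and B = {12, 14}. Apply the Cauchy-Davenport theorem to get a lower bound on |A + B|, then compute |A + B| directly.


Cauchy-Davenport: |A + B| ≥ min(p, |A| + |B| - 1) for A, B nonempty in Z/pZ.
|A| = 5, |B| = 2, p = 19.
CD lower bound = min(19, 5 + 2 - 1) = min(19, 6) = 6.
Compute A + B mod 19 directly:
a = 1: 1+12=13, 1+14=15
a = 12: 12+12=5, 12+14=7
a = 14: 14+12=7, 14+14=9
a = 16: 16+12=9, 16+14=11
a = 18: 18+12=11, 18+14=13
A + B = {5, 7, 9, 11, 13, 15}, so |A + B| = 6.
Verify: 6 ≥ 6? Yes ✓.

CD lower bound = 6, actual |A + B| = 6.


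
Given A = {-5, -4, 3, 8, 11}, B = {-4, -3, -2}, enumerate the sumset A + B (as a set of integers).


A + B = {a + b : a ∈ A, b ∈ B}.
Enumerate all |A|·|B| = 5·3 = 15 pairs (a, b) and collect distinct sums.
a = -5: -5+-4=-9, -5+-3=-8, -5+-2=-7
a = -4: -4+-4=-8, -4+-3=-7, -4+-2=-6
a = 3: 3+-4=-1, 3+-3=0, 3+-2=1
a = 8: 8+-4=4, 8+-3=5, 8+-2=6
a = 11: 11+-4=7, 11+-3=8, 11+-2=9
Collecting distinct sums: A + B = {-9, -8, -7, -6, -1, 0, 1, 4, 5, 6, 7, 8, 9}
|A + B| = 13

A + B = {-9, -8, -7, -6, -1, 0, 1, 4, 5, 6, 7, 8, 9}


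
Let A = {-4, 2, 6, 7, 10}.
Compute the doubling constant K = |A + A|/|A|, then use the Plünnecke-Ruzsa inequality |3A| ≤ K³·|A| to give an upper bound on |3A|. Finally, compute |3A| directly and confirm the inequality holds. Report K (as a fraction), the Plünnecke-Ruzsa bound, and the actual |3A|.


|A| = 5.
Step 1: Compute A + A by enumerating all 25 pairs.
A + A = {-8, -2, 2, 3, 4, 6, 8, 9, 12, 13, 14, 16, 17, 20}, so |A + A| = 14.
Step 2: Doubling constant K = |A + A|/|A| = 14/5 = 14/5 ≈ 2.8000.
Step 3: Plünnecke-Ruzsa gives |3A| ≤ K³·|A| = (2.8000)³ · 5 ≈ 109.7600.
Step 4: Compute 3A = A + A + A directly by enumerating all triples (a,b,c) ∈ A³; |3A| = 28.
Step 5: Check 28 ≤ 109.7600? Yes ✓.

K = 14/5, Plünnecke-Ruzsa bound K³|A| ≈ 109.7600, |3A| = 28, inequality holds.


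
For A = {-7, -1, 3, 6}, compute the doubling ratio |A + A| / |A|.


|A| = 4.
Compute A + A by enumerating all 16 pairs.
A + A = {-14, -8, -4, -2, -1, 2, 5, 6, 9, 12}, so |A + A| = 10.
K = |A + A| / |A| = 10/4 = 5/2 ≈ 2.5000.
Reference: AP of size 4 gives K = 7/4 ≈ 1.7500; a fully generic set of size 4 gives K ≈ 2.5000.

|A| = 4, |A + A| = 10, K = 10/4 = 5/2.


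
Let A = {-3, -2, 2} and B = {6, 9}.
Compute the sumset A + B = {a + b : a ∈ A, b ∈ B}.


A + B = {a + b : a ∈ A, b ∈ B}.
Enumerate all |A|·|B| = 3·2 = 6 pairs (a, b) and collect distinct sums.
a = -3: -3+6=3, -3+9=6
a = -2: -2+6=4, -2+9=7
a = 2: 2+6=8, 2+9=11
Collecting distinct sums: A + B = {3, 4, 6, 7, 8, 11}
|A + B| = 6

A + B = {3, 4, 6, 7, 8, 11}


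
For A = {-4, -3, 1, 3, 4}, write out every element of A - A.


A - A = {a - a' : a, a' ∈ A}.
Compute a - a' for each ordered pair (a, a'):
a = -4: -4--4=0, -4--3=-1, -4-1=-5, -4-3=-7, -4-4=-8
a = -3: -3--4=1, -3--3=0, -3-1=-4, -3-3=-6, -3-4=-7
a = 1: 1--4=5, 1--3=4, 1-1=0, 1-3=-2, 1-4=-3
a = 3: 3--4=7, 3--3=6, 3-1=2, 3-3=0, 3-4=-1
a = 4: 4--4=8, 4--3=7, 4-1=3, 4-3=1, 4-4=0
Collecting distinct values (and noting 0 appears from a-a):
A - A = {-8, -7, -6, -5, -4, -3, -2, -1, 0, 1, 2, 3, 4, 5, 6, 7, 8}
|A - A| = 17

A - A = {-8, -7, -6, -5, -4, -3, -2, -1, 0, 1, 2, 3, 4, 5, 6, 7, 8}


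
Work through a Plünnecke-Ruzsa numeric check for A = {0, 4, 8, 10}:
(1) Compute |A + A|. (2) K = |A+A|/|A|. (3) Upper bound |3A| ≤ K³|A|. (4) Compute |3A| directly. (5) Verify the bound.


|A| = 4.
Step 1: Compute A + A by enumerating all 16 pairs.
A + A = {0, 4, 8, 10, 12, 14, 16, 18, 20}, so |A + A| = 9.
Step 2: Doubling constant K = |A + A|/|A| = 9/4 = 9/4 ≈ 2.2500.
Step 3: Plünnecke-Ruzsa gives |3A| ≤ K³·|A| = (2.2500)³ · 4 ≈ 45.5625.
Step 4: Compute 3A = A + A + A directly by enumerating all triples (a,b,c) ∈ A³; |3A| = 14.
Step 5: Check 14 ≤ 45.5625? Yes ✓.

K = 9/4, Plünnecke-Ruzsa bound K³|A| ≈ 45.5625, |3A| = 14, inequality holds.


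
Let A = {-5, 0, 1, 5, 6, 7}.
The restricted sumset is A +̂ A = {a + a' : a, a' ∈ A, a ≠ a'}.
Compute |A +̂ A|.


Restricted sumset: A +̂ A = {a + a' : a ∈ A, a' ∈ A, a ≠ a'}.
Equivalently, take A + A and drop any sum 2a that is achievable ONLY as a + a for a ∈ A (i.e. sums representable only with equal summands).
Enumerate pairs (a, a') with a < a' (symmetric, so each unordered pair gives one sum; this covers all a ≠ a'):
  -5 + 0 = -5
  -5 + 1 = -4
  -5 + 5 = 0
  -5 + 6 = 1
  -5 + 7 = 2
  0 + 1 = 1
  0 + 5 = 5
  0 + 6 = 6
  0 + 7 = 7
  1 + 5 = 6
  1 + 6 = 7
  1 + 7 = 8
  5 + 6 = 11
  5 + 7 = 12
  6 + 7 = 13
Collected distinct sums: {-5, -4, 0, 1, 2, 5, 6, 7, 8, 11, 12, 13}
|A +̂ A| = 12
(Reference bound: |A +̂ A| ≥ 2|A| - 3 for |A| ≥ 2, with |A| = 6 giving ≥ 9.)

|A +̂ A| = 12


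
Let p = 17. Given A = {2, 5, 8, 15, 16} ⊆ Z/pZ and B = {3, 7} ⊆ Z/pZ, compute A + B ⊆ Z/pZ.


Work in Z/17Z: reduce every sum a + b modulo 17.
Enumerate all 10 pairs:
a = 2: 2+3=5, 2+7=9
a = 5: 5+3=8, 5+7=12
a = 8: 8+3=11, 8+7=15
a = 15: 15+3=1, 15+7=5
a = 16: 16+3=2, 16+7=6
Distinct residues collected: {1, 2, 5, 6, 8, 9, 11, 12, 15}
|A + B| = 9 (out of 17 total residues).

A + B = {1, 2, 5, 6, 8, 9, 11, 12, 15}


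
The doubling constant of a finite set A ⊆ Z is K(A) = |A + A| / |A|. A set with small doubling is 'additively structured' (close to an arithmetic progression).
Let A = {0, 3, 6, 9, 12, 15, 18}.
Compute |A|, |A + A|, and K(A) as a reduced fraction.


|A| = 7.
Compute A + A by enumerating all 49 pairs.
A + A = {0, 3, 6, 9, 12, 15, 18, 21, 24, 27, 30, 33, 36}, so |A + A| = 13.
K = |A + A| / |A| = 13/7 (already in lowest terms) ≈ 1.8571.
Reference: AP of size 7 gives K = 13/7 ≈ 1.8571; a fully generic set of size 7 gives K ≈ 4.0000.

|A| = 7, |A + A| = 13, K = 13/7.


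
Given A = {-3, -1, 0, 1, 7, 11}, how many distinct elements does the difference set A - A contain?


A - A = {a - a' : a, a' ∈ A}; |A| = 6.
Bounds: 2|A|-1 ≤ |A - A| ≤ |A|² - |A| + 1, i.e. 11 ≤ |A - A| ≤ 31.
Note: 0 ∈ A - A always (from a - a). The set is symmetric: if d ∈ A - A then -d ∈ A - A.
Enumerate nonzero differences d = a - a' with a > a' (then include -d):
Positive differences: {1, 2, 3, 4, 6, 7, 8, 10, 11, 12, 14}
Full difference set: {0} ∪ (positive diffs) ∪ (negative diffs).
|A - A| = 1 + 2·11 = 23 (matches direct enumeration: 23).

|A - A| = 23


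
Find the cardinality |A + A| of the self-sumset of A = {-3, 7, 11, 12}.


A + A = {a + a' : a, a' ∈ A}; |A| = 4.
General bounds: 2|A| - 1 ≤ |A + A| ≤ |A|(|A|+1)/2, i.e. 7 ≤ |A + A| ≤ 10.
Lower bound 2|A|-1 is attained iff A is an arithmetic progression.
Enumerate sums a + a' for a ≤ a' (symmetric, so this suffices):
a = -3: -3+-3=-6, -3+7=4, -3+11=8, -3+12=9
a = 7: 7+7=14, 7+11=18, 7+12=19
a = 11: 11+11=22, 11+12=23
a = 12: 12+12=24
Distinct sums: {-6, 4, 8, 9, 14, 18, 19, 22, 23, 24}
|A + A| = 10

|A + A| = 10


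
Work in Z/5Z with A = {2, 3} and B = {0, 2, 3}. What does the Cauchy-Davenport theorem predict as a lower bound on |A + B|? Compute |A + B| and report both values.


Cauchy-Davenport: |A + B| ≥ min(p, |A| + |B| - 1) for A, B nonempty in Z/pZ.
|A| = 2, |B| = 3, p = 5.
CD lower bound = min(5, 2 + 3 - 1) = min(5, 4) = 4.
Compute A + B mod 5 directly:
a = 2: 2+0=2, 2+2=4, 2+3=0
a = 3: 3+0=3, 3+2=0, 3+3=1
A + B = {0, 1, 2, 3, 4}, so |A + B| = 5.
Verify: 5 ≥ 4? Yes ✓.

CD lower bound = 4, actual |A + B| = 5.


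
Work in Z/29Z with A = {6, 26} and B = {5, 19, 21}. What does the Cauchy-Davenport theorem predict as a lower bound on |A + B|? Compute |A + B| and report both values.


Cauchy-Davenport: |A + B| ≥ min(p, |A| + |B| - 1) for A, B nonempty in Z/pZ.
|A| = 2, |B| = 3, p = 29.
CD lower bound = min(29, 2 + 3 - 1) = min(29, 4) = 4.
Compute A + B mod 29 directly:
a = 6: 6+5=11, 6+19=25, 6+21=27
a = 26: 26+5=2, 26+19=16, 26+21=18
A + B = {2, 11, 16, 18, 25, 27}, so |A + B| = 6.
Verify: 6 ≥ 4? Yes ✓.

CD lower bound = 4, actual |A + B| = 6.


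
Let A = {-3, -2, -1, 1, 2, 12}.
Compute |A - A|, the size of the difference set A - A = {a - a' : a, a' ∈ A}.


A - A = {a - a' : a, a' ∈ A}; |A| = 6.
Bounds: 2|A|-1 ≤ |A - A| ≤ |A|² - |A| + 1, i.e. 11 ≤ |A - A| ≤ 31.
Note: 0 ∈ A - A always (from a - a). The set is symmetric: if d ∈ A - A then -d ∈ A - A.
Enumerate nonzero differences d = a - a' with a > a' (then include -d):
Positive differences: {1, 2, 3, 4, 5, 10, 11, 13, 14, 15}
Full difference set: {0} ∪ (positive diffs) ∪ (negative diffs).
|A - A| = 1 + 2·10 = 21 (matches direct enumeration: 21).

|A - A| = 21


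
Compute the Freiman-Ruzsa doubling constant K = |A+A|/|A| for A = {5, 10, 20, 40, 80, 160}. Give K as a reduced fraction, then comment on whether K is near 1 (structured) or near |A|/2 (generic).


|A| = 6.
Compute A + A by enumerating all 36 pairs.
A + A = {10, 15, 20, 25, 30, 40, 45, 50, 60, 80, 85, 90, 100, 120, 160, 165, 170, 180, 200, 240, 320}, so |A + A| = 21.
K = |A + A| / |A| = 21/6 = 7/2 ≈ 3.5000.
Reference: AP of size 6 gives K = 11/6 ≈ 1.8333; a fully generic set of size 6 gives K ≈ 3.5000.

|A| = 6, |A + A| = 21, K = 21/6 = 7/2.


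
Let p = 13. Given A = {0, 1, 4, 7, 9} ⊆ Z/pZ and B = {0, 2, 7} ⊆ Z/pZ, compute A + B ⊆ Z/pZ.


Work in Z/13Z: reduce every sum a + b modulo 13.
Enumerate all 15 pairs:
a = 0: 0+0=0, 0+2=2, 0+7=7
a = 1: 1+0=1, 1+2=3, 1+7=8
a = 4: 4+0=4, 4+2=6, 4+7=11
a = 7: 7+0=7, 7+2=9, 7+7=1
a = 9: 9+0=9, 9+2=11, 9+7=3
Distinct residues collected: {0, 1, 2, 3, 4, 6, 7, 8, 9, 11}
|A + B| = 10 (out of 13 total residues).

A + B = {0, 1, 2, 3, 4, 6, 7, 8, 9, 11}


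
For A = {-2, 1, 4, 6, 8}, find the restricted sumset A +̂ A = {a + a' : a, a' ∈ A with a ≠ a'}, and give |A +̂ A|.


Restricted sumset: A +̂ A = {a + a' : a ∈ A, a' ∈ A, a ≠ a'}.
Equivalently, take A + A and drop any sum 2a that is achievable ONLY as a + a for a ∈ A (i.e. sums representable only with equal summands).
Enumerate pairs (a, a') with a < a' (symmetric, so each unordered pair gives one sum; this covers all a ≠ a'):
  -2 + 1 = -1
  -2 + 4 = 2
  -2 + 6 = 4
  -2 + 8 = 6
  1 + 4 = 5
  1 + 6 = 7
  1 + 8 = 9
  4 + 6 = 10
  4 + 8 = 12
  6 + 8 = 14
Collected distinct sums: {-1, 2, 4, 5, 6, 7, 9, 10, 12, 14}
|A +̂ A| = 10
(Reference bound: |A +̂ A| ≥ 2|A| - 3 for |A| ≥ 2, with |A| = 5 giving ≥ 7.)

|A +̂ A| = 10


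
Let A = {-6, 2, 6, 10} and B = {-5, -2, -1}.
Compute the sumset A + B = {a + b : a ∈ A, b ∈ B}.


A + B = {a + b : a ∈ A, b ∈ B}.
Enumerate all |A|·|B| = 4·3 = 12 pairs (a, b) and collect distinct sums.
a = -6: -6+-5=-11, -6+-2=-8, -6+-1=-7
a = 2: 2+-5=-3, 2+-2=0, 2+-1=1
a = 6: 6+-5=1, 6+-2=4, 6+-1=5
a = 10: 10+-5=5, 10+-2=8, 10+-1=9
Collecting distinct sums: A + B = {-11, -8, -7, -3, 0, 1, 4, 5, 8, 9}
|A + B| = 10

A + B = {-11, -8, -7, -3, 0, 1, 4, 5, 8, 9}


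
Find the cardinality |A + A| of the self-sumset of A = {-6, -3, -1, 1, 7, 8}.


A + A = {a + a' : a, a' ∈ A}; |A| = 6.
General bounds: 2|A| - 1 ≤ |A + A| ≤ |A|(|A|+1)/2, i.e. 11 ≤ |A + A| ≤ 21.
Lower bound 2|A|-1 is attained iff A is an arithmetic progression.
Enumerate sums a + a' for a ≤ a' (symmetric, so this suffices):
a = -6: -6+-6=-12, -6+-3=-9, -6+-1=-7, -6+1=-5, -6+7=1, -6+8=2
a = -3: -3+-3=-6, -3+-1=-4, -3+1=-2, -3+7=4, -3+8=5
a = -1: -1+-1=-2, -1+1=0, -1+7=6, -1+8=7
a = 1: 1+1=2, 1+7=8, 1+8=9
a = 7: 7+7=14, 7+8=15
a = 8: 8+8=16
Distinct sums: {-12, -9, -7, -6, -5, -4, -2, 0, 1, 2, 4, 5, 6, 7, 8, 9, 14, 15, 16}
|A + A| = 19

|A + A| = 19


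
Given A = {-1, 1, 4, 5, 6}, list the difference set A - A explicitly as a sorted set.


A - A = {a - a' : a, a' ∈ A}.
Compute a - a' for each ordered pair (a, a'):
a = -1: -1--1=0, -1-1=-2, -1-4=-5, -1-5=-6, -1-6=-7
a = 1: 1--1=2, 1-1=0, 1-4=-3, 1-5=-4, 1-6=-5
a = 4: 4--1=5, 4-1=3, 4-4=0, 4-5=-1, 4-6=-2
a = 5: 5--1=6, 5-1=4, 5-4=1, 5-5=0, 5-6=-1
a = 6: 6--1=7, 6-1=5, 6-4=2, 6-5=1, 6-6=0
Collecting distinct values (and noting 0 appears from a-a):
A - A = {-7, -6, -5, -4, -3, -2, -1, 0, 1, 2, 3, 4, 5, 6, 7}
|A - A| = 15

A - A = {-7, -6, -5, -4, -3, -2, -1, 0, 1, 2, 3, 4, 5, 6, 7}


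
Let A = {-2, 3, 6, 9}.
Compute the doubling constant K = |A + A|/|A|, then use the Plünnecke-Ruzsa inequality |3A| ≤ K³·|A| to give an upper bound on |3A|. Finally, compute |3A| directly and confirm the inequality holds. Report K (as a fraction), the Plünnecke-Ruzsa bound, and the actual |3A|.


|A| = 4.
Step 1: Compute A + A by enumerating all 16 pairs.
A + A = {-4, 1, 4, 6, 7, 9, 12, 15, 18}, so |A + A| = 9.
Step 2: Doubling constant K = |A + A|/|A| = 9/4 = 9/4 ≈ 2.2500.
Step 3: Plünnecke-Ruzsa gives |3A| ≤ K³·|A| = (2.2500)³ · 4 ≈ 45.5625.
Step 4: Compute 3A = A + A + A directly by enumerating all triples (a,b,c) ∈ A³; |3A| = 16.
Step 5: Check 16 ≤ 45.5625? Yes ✓.

K = 9/4, Plünnecke-Ruzsa bound K³|A| ≈ 45.5625, |3A| = 16, inequality holds.


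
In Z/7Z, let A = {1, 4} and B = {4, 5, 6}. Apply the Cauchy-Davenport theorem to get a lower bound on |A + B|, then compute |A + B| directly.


Cauchy-Davenport: |A + B| ≥ min(p, |A| + |B| - 1) for A, B nonempty in Z/pZ.
|A| = 2, |B| = 3, p = 7.
CD lower bound = min(7, 2 + 3 - 1) = min(7, 4) = 4.
Compute A + B mod 7 directly:
a = 1: 1+4=5, 1+5=6, 1+6=0
a = 4: 4+4=1, 4+5=2, 4+6=3
A + B = {0, 1, 2, 3, 5, 6}, so |A + B| = 6.
Verify: 6 ≥ 4? Yes ✓.

CD lower bound = 4, actual |A + B| = 6.


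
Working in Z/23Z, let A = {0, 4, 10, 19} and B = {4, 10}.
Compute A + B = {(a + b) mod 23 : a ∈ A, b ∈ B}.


Work in Z/23Z: reduce every sum a + b modulo 23.
Enumerate all 8 pairs:
a = 0: 0+4=4, 0+10=10
a = 4: 4+4=8, 4+10=14
a = 10: 10+4=14, 10+10=20
a = 19: 19+4=0, 19+10=6
Distinct residues collected: {0, 4, 6, 8, 10, 14, 20}
|A + B| = 7 (out of 23 total residues).

A + B = {0, 4, 6, 8, 10, 14, 20}


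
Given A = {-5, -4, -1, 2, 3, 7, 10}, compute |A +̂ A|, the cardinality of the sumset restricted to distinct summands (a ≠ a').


Restricted sumset: A +̂ A = {a + a' : a ∈ A, a' ∈ A, a ≠ a'}.
Equivalently, take A + A and drop any sum 2a that is achievable ONLY as a + a for a ∈ A (i.e. sums representable only with equal summands).
Enumerate pairs (a, a') with a < a' (symmetric, so each unordered pair gives one sum; this covers all a ≠ a'):
  -5 + -4 = -9
  -5 + -1 = -6
  -5 + 2 = -3
  -5 + 3 = -2
  -5 + 7 = 2
  -5 + 10 = 5
  -4 + -1 = -5
  -4 + 2 = -2
  -4 + 3 = -1
  -4 + 7 = 3
  -4 + 10 = 6
  -1 + 2 = 1
  -1 + 3 = 2
  -1 + 7 = 6
  -1 + 10 = 9
  2 + 3 = 5
  2 + 7 = 9
  2 + 10 = 12
  3 + 7 = 10
  3 + 10 = 13
  7 + 10 = 17
Collected distinct sums: {-9, -6, -5, -3, -2, -1, 1, 2, 3, 5, 6, 9, 10, 12, 13, 17}
|A +̂ A| = 16
(Reference bound: |A +̂ A| ≥ 2|A| - 3 for |A| ≥ 2, with |A| = 7 giving ≥ 11.)

|A +̂ A| = 16


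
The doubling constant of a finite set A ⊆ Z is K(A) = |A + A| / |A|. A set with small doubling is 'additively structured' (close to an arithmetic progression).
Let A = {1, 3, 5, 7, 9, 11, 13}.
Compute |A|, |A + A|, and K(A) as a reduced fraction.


|A| = 7.
Compute A + A by enumerating all 49 pairs.
A + A = {2, 4, 6, 8, 10, 12, 14, 16, 18, 20, 22, 24, 26}, so |A + A| = 13.
K = |A + A| / |A| = 13/7 (already in lowest terms) ≈ 1.8571.
Reference: AP of size 7 gives K = 13/7 ≈ 1.8571; a fully generic set of size 7 gives K ≈ 4.0000.

|A| = 7, |A + A| = 13, K = 13/7.


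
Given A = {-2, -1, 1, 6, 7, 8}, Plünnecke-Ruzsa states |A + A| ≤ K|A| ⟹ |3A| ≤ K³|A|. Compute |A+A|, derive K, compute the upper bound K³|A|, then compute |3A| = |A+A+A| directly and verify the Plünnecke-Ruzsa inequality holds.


|A| = 6.
Step 1: Compute A + A by enumerating all 36 pairs.
A + A = {-4, -3, -2, -1, 0, 2, 4, 5, 6, 7, 8, 9, 12, 13, 14, 15, 16}, so |A + A| = 17.
Step 2: Doubling constant K = |A + A|/|A| = 17/6 = 17/6 ≈ 2.8333.
Step 3: Plünnecke-Ruzsa gives |3A| ≤ K³·|A| = (2.8333)³ · 6 ≈ 136.4722.
Step 4: Compute 3A = A + A + A directly by enumerating all triples (a,b,c) ∈ A³; |3A| = 31.
Step 5: Check 31 ≤ 136.4722? Yes ✓.

K = 17/6, Plünnecke-Ruzsa bound K³|A| ≈ 136.4722, |3A| = 31, inequality holds.


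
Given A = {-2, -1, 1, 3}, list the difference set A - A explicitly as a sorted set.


A - A = {a - a' : a, a' ∈ A}.
Compute a - a' for each ordered pair (a, a'):
a = -2: -2--2=0, -2--1=-1, -2-1=-3, -2-3=-5
a = -1: -1--2=1, -1--1=0, -1-1=-2, -1-3=-4
a = 1: 1--2=3, 1--1=2, 1-1=0, 1-3=-2
a = 3: 3--2=5, 3--1=4, 3-1=2, 3-3=0
Collecting distinct values (and noting 0 appears from a-a):
A - A = {-5, -4, -3, -2, -1, 0, 1, 2, 3, 4, 5}
|A - A| = 11

A - A = {-5, -4, -3, -2, -1, 0, 1, 2, 3, 4, 5}


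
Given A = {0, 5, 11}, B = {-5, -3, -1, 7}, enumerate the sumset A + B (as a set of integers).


A + B = {a + b : a ∈ A, b ∈ B}.
Enumerate all |A|·|B| = 3·4 = 12 pairs (a, b) and collect distinct sums.
a = 0: 0+-5=-5, 0+-3=-3, 0+-1=-1, 0+7=7
a = 5: 5+-5=0, 5+-3=2, 5+-1=4, 5+7=12
a = 11: 11+-5=6, 11+-3=8, 11+-1=10, 11+7=18
Collecting distinct sums: A + B = {-5, -3, -1, 0, 2, 4, 6, 7, 8, 10, 12, 18}
|A + B| = 12

A + B = {-5, -3, -1, 0, 2, 4, 6, 7, 8, 10, 12, 18}


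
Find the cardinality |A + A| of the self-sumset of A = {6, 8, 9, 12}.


A + A = {a + a' : a, a' ∈ A}; |A| = 4.
General bounds: 2|A| - 1 ≤ |A + A| ≤ |A|(|A|+1)/2, i.e. 7 ≤ |A + A| ≤ 10.
Lower bound 2|A|-1 is attained iff A is an arithmetic progression.
Enumerate sums a + a' for a ≤ a' (symmetric, so this suffices):
a = 6: 6+6=12, 6+8=14, 6+9=15, 6+12=18
a = 8: 8+8=16, 8+9=17, 8+12=20
a = 9: 9+9=18, 9+12=21
a = 12: 12+12=24
Distinct sums: {12, 14, 15, 16, 17, 18, 20, 21, 24}
|A + A| = 9

|A + A| = 9


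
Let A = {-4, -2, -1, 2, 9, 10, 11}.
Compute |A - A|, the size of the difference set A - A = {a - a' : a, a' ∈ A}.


A - A = {a - a' : a, a' ∈ A}; |A| = 7.
Bounds: 2|A|-1 ≤ |A - A| ≤ |A|² - |A| + 1, i.e. 13 ≤ |A - A| ≤ 43.
Note: 0 ∈ A - A always (from a - a). The set is symmetric: if d ∈ A - A then -d ∈ A - A.
Enumerate nonzero differences d = a - a' with a > a' (then include -d):
Positive differences: {1, 2, 3, 4, 6, 7, 8, 9, 10, 11, 12, 13, 14, 15}
Full difference set: {0} ∪ (positive diffs) ∪ (negative diffs).
|A - A| = 1 + 2·14 = 29 (matches direct enumeration: 29).

|A - A| = 29


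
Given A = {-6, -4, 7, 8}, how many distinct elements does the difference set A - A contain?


A - A = {a - a' : a, a' ∈ A}; |A| = 4.
Bounds: 2|A|-1 ≤ |A - A| ≤ |A|² - |A| + 1, i.e. 7 ≤ |A - A| ≤ 13.
Note: 0 ∈ A - A always (from a - a). The set is symmetric: if d ∈ A - A then -d ∈ A - A.
Enumerate nonzero differences d = a - a' with a > a' (then include -d):
Positive differences: {1, 2, 11, 12, 13, 14}
Full difference set: {0} ∪ (positive diffs) ∪ (negative diffs).
|A - A| = 1 + 2·6 = 13 (matches direct enumeration: 13).

|A - A| = 13


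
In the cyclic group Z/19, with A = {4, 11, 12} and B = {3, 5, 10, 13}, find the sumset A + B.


Work in Z/19Z: reduce every sum a + b modulo 19.
Enumerate all 12 pairs:
a = 4: 4+3=7, 4+5=9, 4+10=14, 4+13=17
a = 11: 11+3=14, 11+5=16, 11+10=2, 11+13=5
a = 12: 12+3=15, 12+5=17, 12+10=3, 12+13=6
Distinct residues collected: {2, 3, 5, 6, 7, 9, 14, 15, 16, 17}
|A + B| = 10 (out of 19 total residues).

A + B = {2, 3, 5, 6, 7, 9, 14, 15, 16, 17}


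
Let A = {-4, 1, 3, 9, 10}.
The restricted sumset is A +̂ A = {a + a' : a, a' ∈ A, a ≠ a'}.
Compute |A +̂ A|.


Restricted sumset: A +̂ A = {a + a' : a ∈ A, a' ∈ A, a ≠ a'}.
Equivalently, take A + A and drop any sum 2a that is achievable ONLY as a + a for a ∈ A (i.e. sums representable only with equal summands).
Enumerate pairs (a, a') with a < a' (symmetric, so each unordered pair gives one sum; this covers all a ≠ a'):
  -4 + 1 = -3
  -4 + 3 = -1
  -4 + 9 = 5
  -4 + 10 = 6
  1 + 3 = 4
  1 + 9 = 10
  1 + 10 = 11
  3 + 9 = 12
  3 + 10 = 13
  9 + 10 = 19
Collected distinct sums: {-3, -1, 4, 5, 6, 10, 11, 12, 13, 19}
|A +̂ A| = 10
(Reference bound: |A +̂ A| ≥ 2|A| - 3 for |A| ≥ 2, with |A| = 5 giving ≥ 7.)

|A +̂ A| = 10


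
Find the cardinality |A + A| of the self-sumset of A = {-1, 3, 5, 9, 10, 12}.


A + A = {a + a' : a, a' ∈ A}; |A| = 6.
General bounds: 2|A| - 1 ≤ |A + A| ≤ |A|(|A|+1)/2, i.e. 11 ≤ |A + A| ≤ 21.
Lower bound 2|A|-1 is attained iff A is an arithmetic progression.
Enumerate sums a + a' for a ≤ a' (symmetric, so this suffices):
a = -1: -1+-1=-2, -1+3=2, -1+5=4, -1+9=8, -1+10=9, -1+12=11
a = 3: 3+3=6, 3+5=8, 3+9=12, 3+10=13, 3+12=15
a = 5: 5+5=10, 5+9=14, 5+10=15, 5+12=17
a = 9: 9+9=18, 9+10=19, 9+12=21
a = 10: 10+10=20, 10+12=22
a = 12: 12+12=24
Distinct sums: {-2, 2, 4, 6, 8, 9, 10, 11, 12, 13, 14, 15, 17, 18, 19, 20, 21, 22, 24}
|A + A| = 19

|A + A| = 19


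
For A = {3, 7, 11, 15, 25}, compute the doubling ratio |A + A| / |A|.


|A| = 5.
Compute A + A by enumerating all 25 pairs.
A + A = {6, 10, 14, 18, 22, 26, 28, 30, 32, 36, 40, 50}, so |A + A| = 12.
K = |A + A| / |A| = 12/5 (already in lowest terms) ≈ 2.4000.
Reference: AP of size 5 gives K = 9/5 ≈ 1.8000; a fully generic set of size 5 gives K ≈ 3.0000.

|A| = 5, |A + A| = 12, K = 12/5.


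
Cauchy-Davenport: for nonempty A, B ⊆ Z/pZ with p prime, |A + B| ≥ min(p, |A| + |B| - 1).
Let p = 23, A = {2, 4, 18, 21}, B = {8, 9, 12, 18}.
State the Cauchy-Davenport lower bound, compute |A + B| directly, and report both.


Cauchy-Davenport: |A + B| ≥ min(p, |A| + |B| - 1) for A, B nonempty in Z/pZ.
|A| = 4, |B| = 4, p = 23.
CD lower bound = min(23, 4 + 4 - 1) = min(23, 7) = 7.
Compute A + B mod 23 directly:
a = 2: 2+8=10, 2+9=11, 2+12=14, 2+18=20
a = 4: 4+8=12, 4+9=13, 4+12=16, 4+18=22
a = 18: 18+8=3, 18+9=4, 18+12=7, 18+18=13
a = 21: 21+8=6, 21+9=7, 21+12=10, 21+18=16
A + B = {3, 4, 6, 7, 10, 11, 12, 13, 14, 16, 20, 22}, so |A + B| = 12.
Verify: 12 ≥ 7? Yes ✓.

CD lower bound = 7, actual |A + B| = 12.


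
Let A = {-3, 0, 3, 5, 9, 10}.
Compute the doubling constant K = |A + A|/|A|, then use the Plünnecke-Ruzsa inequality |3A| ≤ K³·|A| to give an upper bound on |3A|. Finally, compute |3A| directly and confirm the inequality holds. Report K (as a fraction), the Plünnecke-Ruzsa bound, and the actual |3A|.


|A| = 6.
Step 1: Compute A + A by enumerating all 36 pairs.
A + A = {-6, -3, 0, 2, 3, 5, 6, 7, 8, 9, 10, 12, 13, 14, 15, 18, 19, 20}, so |A + A| = 18.
Step 2: Doubling constant K = |A + A|/|A| = 18/6 = 18/6 ≈ 3.0000.
Step 3: Plünnecke-Ruzsa gives |3A| ≤ K³·|A| = (3.0000)³ · 6 ≈ 162.0000.
Step 4: Compute 3A = A + A + A directly by enumerating all triples (a,b,c) ∈ A³; |3A| = 33.
Step 5: Check 33 ≤ 162.0000? Yes ✓.

K = 18/6, Plünnecke-Ruzsa bound K³|A| ≈ 162.0000, |3A| = 33, inequality holds.


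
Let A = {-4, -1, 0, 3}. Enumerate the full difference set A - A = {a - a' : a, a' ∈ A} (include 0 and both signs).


A - A = {a - a' : a, a' ∈ A}.
Compute a - a' for each ordered pair (a, a'):
a = -4: -4--4=0, -4--1=-3, -4-0=-4, -4-3=-7
a = -1: -1--4=3, -1--1=0, -1-0=-1, -1-3=-4
a = 0: 0--4=4, 0--1=1, 0-0=0, 0-3=-3
a = 3: 3--4=7, 3--1=4, 3-0=3, 3-3=0
Collecting distinct values (and noting 0 appears from a-a):
A - A = {-7, -4, -3, -1, 0, 1, 3, 4, 7}
|A - A| = 9

A - A = {-7, -4, -3, -1, 0, 1, 3, 4, 7}


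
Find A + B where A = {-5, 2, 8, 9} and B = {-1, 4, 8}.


A + B = {a + b : a ∈ A, b ∈ B}.
Enumerate all |A|·|B| = 4·3 = 12 pairs (a, b) and collect distinct sums.
a = -5: -5+-1=-6, -5+4=-1, -5+8=3
a = 2: 2+-1=1, 2+4=6, 2+8=10
a = 8: 8+-1=7, 8+4=12, 8+8=16
a = 9: 9+-1=8, 9+4=13, 9+8=17
Collecting distinct sums: A + B = {-6, -1, 1, 3, 6, 7, 8, 10, 12, 13, 16, 17}
|A + B| = 12

A + B = {-6, -1, 1, 3, 6, 7, 8, 10, 12, 13, 16, 17}


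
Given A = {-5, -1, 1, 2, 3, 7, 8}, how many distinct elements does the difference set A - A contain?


A - A = {a - a' : a, a' ∈ A}; |A| = 7.
Bounds: 2|A|-1 ≤ |A - A| ≤ |A|² - |A| + 1, i.e. 13 ≤ |A - A| ≤ 43.
Note: 0 ∈ A - A always (from a - a). The set is symmetric: if d ∈ A - A then -d ∈ A - A.
Enumerate nonzero differences d = a - a' with a > a' (then include -d):
Positive differences: {1, 2, 3, 4, 5, 6, 7, 8, 9, 12, 13}
Full difference set: {0} ∪ (positive diffs) ∪ (negative diffs).
|A - A| = 1 + 2·11 = 23 (matches direct enumeration: 23).

|A - A| = 23


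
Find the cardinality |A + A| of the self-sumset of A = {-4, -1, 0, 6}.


A + A = {a + a' : a, a' ∈ A}; |A| = 4.
General bounds: 2|A| - 1 ≤ |A + A| ≤ |A|(|A|+1)/2, i.e. 7 ≤ |A + A| ≤ 10.
Lower bound 2|A|-1 is attained iff A is an arithmetic progression.
Enumerate sums a + a' for a ≤ a' (symmetric, so this suffices):
a = -4: -4+-4=-8, -4+-1=-5, -4+0=-4, -4+6=2
a = -1: -1+-1=-2, -1+0=-1, -1+6=5
a = 0: 0+0=0, 0+6=6
a = 6: 6+6=12
Distinct sums: {-8, -5, -4, -2, -1, 0, 2, 5, 6, 12}
|A + A| = 10

|A + A| = 10


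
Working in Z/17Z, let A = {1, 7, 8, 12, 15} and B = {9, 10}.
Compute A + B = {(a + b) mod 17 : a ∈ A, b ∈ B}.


Work in Z/17Z: reduce every sum a + b modulo 17.
Enumerate all 10 pairs:
a = 1: 1+9=10, 1+10=11
a = 7: 7+9=16, 7+10=0
a = 8: 8+9=0, 8+10=1
a = 12: 12+9=4, 12+10=5
a = 15: 15+9=7, 15+10=8
Distinct residues collected: {0, 1, 4, 5, 7, 8, 10, 11, 16}
|A + B| = 9 (out of 17 total residues).

A + B = {0, 1, 4, 5, 7, 8, 10, 11, 16}


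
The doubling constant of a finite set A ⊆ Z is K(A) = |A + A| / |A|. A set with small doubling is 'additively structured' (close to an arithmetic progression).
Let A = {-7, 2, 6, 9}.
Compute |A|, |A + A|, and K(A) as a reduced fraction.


|A| = 4.
Compute A + A by enumerating all 16 pairs.
A + A = {-14, -5, -1, 2, 4, 8, 11, 12, 15, 18}, so |A + A| = 10.
K = |A + A| / |A| = 10/4 = 5/2 ≈ 2.5000.
Reference: AP of size 4 gives K = 7/4 ≈ 1.7500; a fully generic set of size 4 gives K ≈ 2.5000.

|A| = 4, |A + A| = 10, K = 10/4 = 5/2.


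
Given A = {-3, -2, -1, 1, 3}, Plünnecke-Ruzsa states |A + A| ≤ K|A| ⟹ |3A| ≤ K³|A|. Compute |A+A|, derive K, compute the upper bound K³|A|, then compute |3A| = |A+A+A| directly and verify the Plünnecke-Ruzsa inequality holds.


|A| = 5.
Step 1: Compute A + A by enumerating all 25 pairs.
A + A = {-6, -5, -4, -3, -2, -1, 0, 1, 2, 4, 6}, so |A + A| = 11.
Step 2: Doubling constant K = |A + A|/|A| = 11/5 = 11/5 ≈ 2.2000.
Step 3: Plünnecke-Ruzsa gives |3A| ≤ K³·|A| = (2.2000)³ · 5 ≈ 53.2400.
Step 4: Compute 3A = A + A + A directly by enumerating all triples (a,b,c) ∈ A³; |3A| = 17.
Step 5: Check 17 ≤ 53.2400? Yes ✓.

K = 11/5, Plünnecke-Ruzsa bound K³|A| ≈ 53.2400, |3A| = 17, inequality holds.


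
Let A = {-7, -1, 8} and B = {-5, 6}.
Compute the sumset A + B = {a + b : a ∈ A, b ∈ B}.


A + B = {a + b : a ∈ A, b ∈ B}.
Enumerate all |A|·|B| = 3·2 = 6 pairs (a, b) and collect distinct sums.
a = -7: -7+-5=-12, -7+6=-1
a = -1: -1+-5=-6, -1+6=5
a = 8: 8+-5=3, 8+6=14
Collecting distinct sums: A + B = {-12, -6, -1, 3, 5, 14}
|A + B| = 6

A + B = {-12, -6, -1, 3, 5, 14}


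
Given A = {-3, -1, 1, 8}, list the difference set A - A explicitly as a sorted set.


A - A = {a - a' : a, a' ∈ A}.
Compute a - a' for each ordered pair (a, a'):
a = -3: -3--3=0, -3--1=-2, -3-1=-4, -3-8=-11
a = -1: -1--3=2, -1--1=0, -1-1=-2, -1-8=-9
a = 1: 1--3=4, 1--1=2, 1-1=0, 1-8=-7
a = 8: 8--3=11, 8--1=9, 8-1=7, 8-8=0
Collecting distinct values (and noting 0 appears from a-a):
A - A = {-11, -9, -7, -4, -2, 0, 2, 4, 7, 9, 11}
|A - A| = 11

A - A = {-11, -9, -7, -4, -2, 0, 2, 4, 7, 9, 11}


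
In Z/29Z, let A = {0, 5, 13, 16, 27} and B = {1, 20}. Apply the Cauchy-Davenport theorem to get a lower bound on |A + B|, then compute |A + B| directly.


Cauchy-Davenport: |A + B| ≥ min(p, |A| + |B| - 1) for A, B nonempty in Z/pZ.
|A| = 5, |B| = 2, p = 29.
CD lower bound = min(29, 5 + 2 - 1) = min(29, 6) = 6.
Compute A + B mod 29 directly:
a = 0: 0+1=1, 0+20=20
a = 5: 5+1=6, 5+20=25
a = 13: 13+1=14, 13+20=4
a = 16: 16+1=17, 16+20=7
a = 27: 27+1=28, 27+20=18
A + B = {1, 4, 6, 7, 14, 17, 18, 20, 25, 28}, so |A + B| = 10.
Verify: 10 ≥ 6? Yes ✓.

CD lower bound = 6, actual |A + B| = 10.


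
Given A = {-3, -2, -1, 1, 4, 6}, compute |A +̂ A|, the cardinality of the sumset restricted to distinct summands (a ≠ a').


Restricted sumset: A +̂ A = {a + a' : a ∈ A, a' ∈ A, a ≠ a'}.
Equivalently, take A + A and drop any sum 2a that is achievable ONLY as a + a for a ∈ A (i.e. sums representable only with equal summands).
Enumerate pairs (a, a') with a < a' (symmetric, so each unordered pair gives one sum; this covers all a ≠ a'):
  -3 + -2 = -5
  -3 + -1 = -4
  -3 + 1 = -2
  -3 + 4 = 1
  -3 + 6 = 3
  -2 + -1 = -3
  -2 + 1 = -1
  -2 + 4 = 2
  -2 + 6 = 4
  -1 + 1 = 0
  -1 + 4 = 3
  -1 + 6 = 5
  1 + 4 = 5
  1 + 6 = 7
  4 + 6 = 10
Collected distinct sums: {-5, -4, -3, -2, -1, 0, 1, 2, 3, 4, 5, 7, 10}
|A +̂ A| = 13
(Reference bound: |A +̂ A| ≥ 2|A| - 3 for |A| ≥ 2, with |A| = 6 giving ≥ 9.)

|A +̂ A| = 13


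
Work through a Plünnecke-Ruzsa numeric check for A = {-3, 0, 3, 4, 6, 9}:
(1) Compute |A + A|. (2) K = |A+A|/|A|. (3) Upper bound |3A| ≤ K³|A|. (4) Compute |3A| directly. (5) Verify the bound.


|A| = 6.
Step 1: Compute A + A by enumerating all 36 pairs.
A + A = {-6, -3, 0, 1, 3, 4, 6, 7, 8, 9, 10, 12, 13, 15, 18}, so |A + A| = 15.
Step 2: Doubling constant K = |A + A|/|A| = 15/6 = 15/6 ≈ 2.5000.
Step 3: Plünnecke-Ruzsa gives |3A| ≤ K³·|A| = (2.5000)³ · 6 ≈ 93.7500.
Step 4: Compute 3A = A + A + A directly by enumerating all triples (a,b,c) ∈ A³; |3A| = 27.
Step 5: Check 27 ≤ 93.7500? Yes ✓.

K = 15/6, Plünnecke-Ruzsa bound K³|A| ≈ 93.7500, |3A| = 27, inequality holds.


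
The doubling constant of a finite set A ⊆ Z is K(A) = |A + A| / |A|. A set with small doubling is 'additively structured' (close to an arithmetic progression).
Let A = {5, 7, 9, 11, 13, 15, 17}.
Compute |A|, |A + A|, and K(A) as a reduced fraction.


|A| = 7.
Compute A + A by enumerating all 49 pairs.
A + A = {10, 12, 14, 16, 18, 20, 22, 24, 26, 28, 30, 32, 34}, so |A + A| = 13.
K = |A + A| / |A| = 13/7 (already in lowest terms) ≈ 1.8571.
Reference: AP of size 7 gives K = 13/7 ≈ 1.8571; a fully generic set of size 7 gives K ≈ 4.0000.

|A| = 7, |A + A| = 13, K = 13/7.


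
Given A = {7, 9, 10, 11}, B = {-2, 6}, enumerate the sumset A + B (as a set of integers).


A + B = {a + b : a ∈ A, b ∈ B}.
Enumerate all |A|·|B| = 4·2 = 8 pairs (a, b) and collect distinct sums.
a = 7: 7+-2=5, 7+6=13
a = 9: 9+-2=7, 9+6=15
a = 10: 10+-2=8, 10+6=16
a = 11: 11+-2=9, 11+6=17
Collecting distinct sums: A + B = {5, 7, 8, 9, 13, 15, 16, 17}
|A + B| = 8

A + B = {5, 7, 8, 9, 13, 15, 16, 17}


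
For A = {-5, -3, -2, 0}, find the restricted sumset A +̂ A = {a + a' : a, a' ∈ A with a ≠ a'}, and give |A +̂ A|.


Restricted sumset: A +̂ A = {a + a' : a ∈ A, a' ∈ A, a ≠ a'}.
Equivalently, take A + A and drop any sum 2a that is achievable ONLY as a + a for a ∈ A (i.e. sums representable only with equal summands).
Enumerate pairs (a, a') with a < a' (symmetric, so each unordered pair gives one sum; this covers all a ≠ a'):
  -5 + -3 = -8
  -5 + -2 = -7
  -5 + 0 = -5
  -3 + -2 = -5
  -3 + 0 = -3
  -2 + 0 = -2
Collected distinct sums: {-8, -7, -5, -3, -2}
|A +̂ A| = 5
(Reference bound: |A +̂ A| ≥ 2|A| - 3 for |A| ≥ 2, with |A| = 4 giving ≥ 5.)

|A +̂ A| = 5


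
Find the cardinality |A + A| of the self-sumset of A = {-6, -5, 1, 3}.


A + A = {a + a' : a, a' ∈ A}; |A| = 4.
General bounds: 2|A| - 1 ≤ |A + A| ≤ |A|(|A|+1)/2, i.e. 7 ≤ |A + A| ≤ 10.
Lower bound 2|A|-1 is attained iff A is an arithmetic progression.
Enumerate sums a + a' for a ≤ a' (symmetric, so this suffices):
a = -6: -6+-6=-12, -6+-5=-11, -6+1=-5, -6+3=-3
a = -5: -5+-5=-10, -5+1=-4, -5+3=-2
a = 1: 1+1=2, 1+3=4
a = 3: 3+3=6
Distinct sums: {-12, -11, -10, -5, -4, -3, -2, 2, 4, 6}
|A + A| = 10

|A + A| = 10


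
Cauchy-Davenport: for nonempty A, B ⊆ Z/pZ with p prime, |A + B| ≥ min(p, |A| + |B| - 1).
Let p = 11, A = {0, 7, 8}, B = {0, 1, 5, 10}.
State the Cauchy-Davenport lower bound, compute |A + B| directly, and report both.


Cauchy-Davenport: |A + B| ≥ min(p, |A| + |B| - 1) for A, B nonempty in Z/pZ.
|A| = 3, |B| = 4, p = 11.
CD lower bound = min(11, 3 + 4 - 1) = min(11, 6) = 6.
Compute A + B mod 11 directly:
a = 0: 0+0=0, 0+1=1, 0+5=5, 0+10=10
a = 7: 7+0=7, 7+1=8, 7+5=1, 7+10=6
a = 8: 8+0=8, 8+1=9, 8+5=2, 8+10=7
A + B = {0, 1, 2, 5, 6, 7, 8, 9, 10}, so |A + B| = 9.
Verify: 9 ≥ 6? Yes ✓.

CD lower bound = 6, actual |A + B| = 9.


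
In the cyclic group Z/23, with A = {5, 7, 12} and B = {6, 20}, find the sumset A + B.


Work in Z/23Z: reduce every sum a + b modulo 23.
Enumerate all 6 pairs:
a = 5: 5+6=11, 5+20=2
a = 7: 7+6=13, 7+20=4
a = 12: 12+6=18, 12+20=9
Distinct residues collected: {2, 4, 9, 11, 13, 18}
|A + B| = 6 (out of 23 total residues).

A + B = {2, 4, 9, 11, 13, 18}


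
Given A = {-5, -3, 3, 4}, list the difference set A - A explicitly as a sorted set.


A - A = {a - a' : a, a' ∈ A}.
Compute a - a' for each ordered pair (a, a'):
a = -5: -5--5=0, -5--3=-2, -5-3=-8, -5-4=-9
a = -3: -3--5=2, -3--3=0, -3-3=-6, -3-4=-7
a = 3: 3--5=8, 3--3=6, 3-3=0, 3-4=-1
a = 4: 4--5=9, 4--3=7, 4-3=1, 4-4=0
Collecting distinct values (and noting 0 appears from a-a):
A - A = {-9, -8, -7, -6, -2, -1, 0, 1, 2, 6, 7, 8, 9}
|A - A| = 13

A - A = {-9, -8, -7, -6, -2, -1, 0, 1, 2, 6, 7, 8, 9}


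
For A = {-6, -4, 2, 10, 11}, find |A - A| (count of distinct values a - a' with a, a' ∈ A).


A - A = {a - a' : a, a' ∈ A}; |A| = 5.
Bounds: 2|A|-1 ≤ |A - A| ≤ |A|² - |A| + 1, i.e. 9 ≤ |A - A| ≤ 21.
Note: 0 ∈ A - A always (from a - a). The set is symmetric: if d ∈ A - A then -d ∈ A - A.
Enumerate nonzero differences d = a - a' with a > a' (then include -d):
Positive differences: {1, 2, 6, 8, 9, 14, 15, 16, 17}
Full difference set: {0} ∪ (positive diffs) ∪ (negative diffs).
|A - A| = 1 + 2·9 = 19 (matches direct enumeration: 19).

|A - A| = 19


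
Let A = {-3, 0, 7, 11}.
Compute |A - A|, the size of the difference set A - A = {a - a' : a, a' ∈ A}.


A - A = {a - a' : a, a' ∈ A}; |A| = 4.
Bounds: 2|A|-1 ≤ |A - A| ≤ |A|² - |A| + 1, i.e. 7 ≤ |A - A| ≤ 13.
Note: 0 ∈ A - A always (from a - a). The set is symmetric: if d ∈ A - A then -d ∈ A - A.
Enumerate nonzero differences d = a - a' with a > a' (then include -d):
Positive differences: {3, 4, 7, 10, 11, 14}
Full difference set: {0} ∪ (positive diffs) ∪ (negative diffs).
|A - A| = 1 + 2·6 = 13 (matches direct enumeration: 13).

|A - A| = 13


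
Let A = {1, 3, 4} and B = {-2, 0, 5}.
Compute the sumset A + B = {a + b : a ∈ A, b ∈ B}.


A + B = {a + b : a ∈ A, b ∈ B}.
Enumerate all |A|·|B| = 3·3 = 9 pairs (a, b) and collect distinct sums.
a = 1: 1+-2=-1, 1+0=1, 1+5=6
a = 3: 3+-2=1, 3+0=3, 3+5=8
a = 4: 4+-2=2, 4+0=4, 4+5=9
Collecting distinct sums: A + B = {-1, 1, 2, 3, 4, 6, 8, 9}
|A + B| = 8

A + B = {-1, 1, 2, 3, 4, 6, 8, 9}


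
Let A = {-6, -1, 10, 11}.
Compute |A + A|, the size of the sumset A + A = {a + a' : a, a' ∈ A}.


A + A = {a + a' : a, a' ∈ A}; |A| = 4.
General bounds: 2|A| - 1 ≤ |A + A| ≤ |A|(|A|+1)/2, i.e. 7 ≤ |A + A| ≤ 10.
Lower bound 2|A|-1 is attained iff A is an arithmetic progression.
Enumerate sums a + a' for a ≤ a' (symmetric, so this suffices):
a = -6: -6+-6=-12, -6+-1=-7, -6+10=4, -6+11=5
a = -1: -1+-1=-2, -1+10=9, -1+11=10
a = 10: 10+10=20, 10+11=21
a = 11: 11+11=22
Distinct sums: {-12, -7, -2, 4, 5, 9, 10, 20, 21, 22}
|A + A| = 10

|A + A| = 10
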